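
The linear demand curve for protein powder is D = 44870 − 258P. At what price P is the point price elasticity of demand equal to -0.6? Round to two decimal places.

Ed = −258P/(44870 − 258P). Set this equal to -0.6:
258P = 0.6·(44870 − 258P) ⇒ 258P(1 + 0.6) = 0.6·44870
P = 0.6·44870 / (258·1.6) = 65.2180…

65.22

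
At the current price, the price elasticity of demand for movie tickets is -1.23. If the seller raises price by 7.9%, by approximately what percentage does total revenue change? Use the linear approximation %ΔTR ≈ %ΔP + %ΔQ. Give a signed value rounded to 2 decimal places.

%ΔQ ≈ Ed × %ΔP = (-1.23) × (+7.9%) = -9.7170%
%ΔTR ≈ %ΔP + %ΔQ = (+7.9%) + (-9.7170%) = -1.8170%

-1.82%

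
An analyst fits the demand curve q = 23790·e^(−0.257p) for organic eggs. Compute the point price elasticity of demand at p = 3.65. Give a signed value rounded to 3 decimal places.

dq/dp = −0.257·q = -2392.97. At p = 3.65, q = 9311.18.
Ed = (dq/dp)·(p/q) = (-2392.97) × (3.65/9311.18) = -0.93805

-0.938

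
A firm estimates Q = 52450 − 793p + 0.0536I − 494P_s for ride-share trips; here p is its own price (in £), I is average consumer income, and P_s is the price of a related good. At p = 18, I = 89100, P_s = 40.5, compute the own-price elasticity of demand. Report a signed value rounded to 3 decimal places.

At the given values, Q = 52450 − 793(18) + 0.0536(89100) − 494(40.5) = 22944.76.
∂Q/∂p = −793.
E = (-793) × (18/22944.76) = -0.62210…

-0.622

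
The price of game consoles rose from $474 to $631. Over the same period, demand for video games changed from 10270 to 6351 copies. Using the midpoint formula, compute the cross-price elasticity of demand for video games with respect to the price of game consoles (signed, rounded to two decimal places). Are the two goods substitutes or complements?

-1.66; complements

%ΔQ_{video games} = (6351 − 10270)/avg = -3919/8310.5 = -0.471572…
%ΔP_{game consoles} = (631 − 474)/avg = 157/552.5 = 0.284162…
E_cross = (-3919/8310.5) / (157/552.5) = -1.6595…
E_cross < 0 ⇒ the goods are complements.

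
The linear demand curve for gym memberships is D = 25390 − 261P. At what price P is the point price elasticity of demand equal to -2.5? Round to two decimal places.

Ed = −261P/(25390 − 261P). Set this equal to -2.5:
261P = 2.5·(25390 − 261P) ⇒ 261P(1 + 2.5) = 2.5·25390
P = 2.5·25390 / (261·3.5) = 69.4854…

69.49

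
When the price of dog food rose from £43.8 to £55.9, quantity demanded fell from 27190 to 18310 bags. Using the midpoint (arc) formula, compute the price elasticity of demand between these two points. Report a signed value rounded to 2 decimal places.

%ΔQ = (18310 − 27190) / [(27190 + 18310)/2] = -8880/22750 = -0.390329…
%ΔP = (55.9 − 43.8) / [(43.8 + 55.9)/2] = 12.1/49.85 = 0.242728…
Arc Ed = %ΔQ / %ΔP = (-8880/22750) / (12.1/49.85) = -1.6080…

-1.61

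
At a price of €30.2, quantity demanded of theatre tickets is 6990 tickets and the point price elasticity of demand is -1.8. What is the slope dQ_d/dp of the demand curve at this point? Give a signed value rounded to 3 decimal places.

-416.623

Ed = (dQ_d/dp)·(p/Q_d) ⇒ dQ_d/dp = Ed·Q_d/p = (-1.8)·6990/30.2 = -416.62251…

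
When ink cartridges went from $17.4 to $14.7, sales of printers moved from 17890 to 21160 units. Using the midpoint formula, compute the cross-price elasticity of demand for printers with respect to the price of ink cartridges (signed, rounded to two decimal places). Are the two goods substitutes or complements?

%ΔQ_{printers} = (21160 − 17890)/avg = 3270/19525 = 0.167477…
%ΔP_{ink cartridges} = (14.7 − 17.4)/avg = -2.7/16.05 = -0.168224…
E_cross = (3270/19525) / (-2.7/16.05) = -0.9955…
E_cross < 0 ⇒ the goods are complements.

-1.00; complements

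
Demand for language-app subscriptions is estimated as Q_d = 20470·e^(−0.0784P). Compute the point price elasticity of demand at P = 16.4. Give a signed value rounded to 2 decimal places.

-1.29

dQ_d/dP = −0.0784·Q_d = -443.645. At P = 16.4, Q_d = 5658.74.
Ed = (dQ_d/dP)·(P/Q_d) = (-443.645) × (16.4/5658.74) = -1.2857…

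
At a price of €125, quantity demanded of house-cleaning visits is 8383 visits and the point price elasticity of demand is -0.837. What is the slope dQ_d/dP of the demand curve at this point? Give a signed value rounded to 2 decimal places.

-56.13

Ed = (dQ_d/dP)·(P/Q_d) ⇒ dQ_d/dP = Ed·Q_d/P = (-0.837)·8383/125 = -56.1325…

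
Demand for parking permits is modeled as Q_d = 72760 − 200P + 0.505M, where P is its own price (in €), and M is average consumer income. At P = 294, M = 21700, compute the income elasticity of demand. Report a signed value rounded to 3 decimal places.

0.440

At the given values, Q_d = 72760 − 200(294) + 0.505(21700) = 24918.5.
∂Q_d/∂M = 0.505.
E = (0.505) × (21700/24918.5) = 0.43977…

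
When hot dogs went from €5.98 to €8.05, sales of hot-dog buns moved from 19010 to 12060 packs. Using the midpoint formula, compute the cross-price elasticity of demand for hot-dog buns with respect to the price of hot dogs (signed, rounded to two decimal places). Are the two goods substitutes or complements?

-1.52; complements

%ΔQ_{hot-dog buns} = (12060 − 19010)/avg = -6950/15535 = -0.447376…
%ΔP_{hot dogs} = (8.05 − 5.98)/avg = 2.07/7.015 = 0.295081…
E_cross = (-6950/15535) / (2.07/7.015) = -1.5161…
E_cross < 0 ⇒ the goods are complements.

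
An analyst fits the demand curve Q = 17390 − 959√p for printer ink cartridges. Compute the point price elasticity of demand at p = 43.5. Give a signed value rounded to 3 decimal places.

-0.286

dQ/dp = −959/(2√p) = -72.7016. At p = 43.5, Q = 11065.
Ed = (dQ/dp)·(p/Q) = (-72.7016) × (43.5/11065) = -0.28581…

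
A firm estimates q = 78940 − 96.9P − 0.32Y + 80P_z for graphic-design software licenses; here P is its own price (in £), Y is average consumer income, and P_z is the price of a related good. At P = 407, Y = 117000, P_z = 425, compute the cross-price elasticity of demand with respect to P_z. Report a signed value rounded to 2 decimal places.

0.94

At the given values, q = 78940 − 96.9(407) − 0.32(117000) + 80(425) = 36061.7.
∂q/∂P_z = 80.
E = (80) × (425/36061.7) = 0.9428…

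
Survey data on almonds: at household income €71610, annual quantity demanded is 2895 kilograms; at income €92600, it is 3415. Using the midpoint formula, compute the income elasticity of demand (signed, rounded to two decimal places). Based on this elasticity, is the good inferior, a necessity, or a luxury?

%ΔQ = (3415 − 2895)/[( 2895 + 3415)/2] = 520/3155 = 0.164817…
%ΔIncome = (92600 − 71610)/[( 71610 + 92600)/2] = 20990/82105 = 0.255648…
E_income = (520/3155) / (20990/82105) = 0.6447…
0 < E_income < 1 ⇒ normal good, necessity.

0.64; necessity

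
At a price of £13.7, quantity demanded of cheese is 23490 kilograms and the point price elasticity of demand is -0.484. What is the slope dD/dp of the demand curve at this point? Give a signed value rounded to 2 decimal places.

-829.87

Ed = (dD/dp)·(p/D) ⇒ dD/dp = Ed·D/p = (-0.484)·23490/13.7 = -829.8656…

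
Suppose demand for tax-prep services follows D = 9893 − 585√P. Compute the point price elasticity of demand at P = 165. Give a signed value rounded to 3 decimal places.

dD/dP = −585/(2√P) = -22.7711. At P = 165, D = 2378.54.
Ed = (dD/dP)·(P/D) = (-22.7711) × (165/2378.54) = -1.57963…

-1.580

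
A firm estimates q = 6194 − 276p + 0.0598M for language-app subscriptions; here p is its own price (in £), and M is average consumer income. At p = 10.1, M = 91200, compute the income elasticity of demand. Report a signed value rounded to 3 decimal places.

At the given values, q = 6194 − 276(10.1) + 0.0598(91200) = 8860.16.
∂q/∂M = 0.0598.
E = (0.0598) × (91200/8860.16) = 0.61553…

0.616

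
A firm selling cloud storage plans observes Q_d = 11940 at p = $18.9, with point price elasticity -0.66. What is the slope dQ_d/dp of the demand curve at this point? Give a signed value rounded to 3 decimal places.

-416.952

Ed = (dQ_d/dp)·(p/Q_d) ⇒ dQ_d/dp = Ed·Q_d/p = (-0.66)·11940/18.9 = -416.95238…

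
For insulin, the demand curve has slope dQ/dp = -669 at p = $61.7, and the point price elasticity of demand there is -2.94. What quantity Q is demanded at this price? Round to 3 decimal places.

Ed = (dQ/dp)·(p/Q) ⇒ Q = (dQ/dp)·p/Ed = (-669)·61.7/(-2.94) = 14039.89795…

14039.898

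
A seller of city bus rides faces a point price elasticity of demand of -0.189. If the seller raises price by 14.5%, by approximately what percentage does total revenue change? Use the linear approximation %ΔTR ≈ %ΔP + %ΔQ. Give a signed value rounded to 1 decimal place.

%ΔQ ≈ Ed × %ΔP = (-0.189) × (+14.5%) = -2.7405%
%ΔTR ≈ %ΔP + %ΔQ = (+14.5%) + (-2.7405%) = +11.7595%

+11.8%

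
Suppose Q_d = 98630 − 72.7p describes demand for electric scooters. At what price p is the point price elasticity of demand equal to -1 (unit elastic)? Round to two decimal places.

678.34

Ed = −72.7p/(98630 − 72.7p). Set this equal to -1:
72.7p = 1·(98630 − 72.7p) ⇒ 72.7p(1 + 1) = 1·98630
p = 1·98630 / (72.7·2) = 678.3356…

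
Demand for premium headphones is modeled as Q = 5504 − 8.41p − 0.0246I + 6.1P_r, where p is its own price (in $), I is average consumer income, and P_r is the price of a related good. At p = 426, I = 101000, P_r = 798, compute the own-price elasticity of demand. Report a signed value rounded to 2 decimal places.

At the given values, Q = 5504 − 8.41(426) − 0.0246(101000) + 6.1(798) = 4304.54.
∂Q/∂p = −8.41.
E = (-8.41) × (426/4304.54) = -0.8322…

-0.83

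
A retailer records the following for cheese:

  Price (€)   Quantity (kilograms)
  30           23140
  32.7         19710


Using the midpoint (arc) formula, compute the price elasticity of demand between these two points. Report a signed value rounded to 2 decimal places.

-1.86

%ΔQ = (19710 − 23140) / [(23140 + 19710)/2] = -3430/21425 = -0.160093…
%ΔP = (32.7 − 30) / [(30 + 32.7)/2] = 2.7/31.35 = 0.086124…
Arc Ed = %ΔQ / %ΔP = (-3430/21425) / (2.7/31.35) = -1.8588…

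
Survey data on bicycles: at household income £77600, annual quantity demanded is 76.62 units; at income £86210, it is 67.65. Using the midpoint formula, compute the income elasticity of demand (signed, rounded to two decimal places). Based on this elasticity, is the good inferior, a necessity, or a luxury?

%ΔQ = (67.65 − 76.62)/[( 76.62 + 67.65)/2] = -8.97/72.135 = -0.124350…
%ΔIncome = (86210 − 77600)/[( 77600 + 86210)/2] = 8610/81905 = 0.105121…
E_income = (-8.97/72.135) / (8610/81905) = -1.1829…
E_income < 0 ⇒ inferior good.

-1.18; inferior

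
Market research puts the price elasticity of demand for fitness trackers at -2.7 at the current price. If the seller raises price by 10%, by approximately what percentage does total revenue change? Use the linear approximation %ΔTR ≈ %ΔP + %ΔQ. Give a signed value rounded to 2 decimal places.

-17.00%

%ΔQ ≈ Ed × %ΔP = (-2.7) × (+10%) = -27.0000%
%ΔTR ≈ %ΔP + %ΔQ = (+10%) + (-27.0000%) = -17.0000%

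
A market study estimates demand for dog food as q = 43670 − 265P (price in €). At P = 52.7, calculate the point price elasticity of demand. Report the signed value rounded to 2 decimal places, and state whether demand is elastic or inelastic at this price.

dq/dP = −265. At P = 52.7, q = 43670 − 265(52.7) = 29704.5.
Ed = (dq/dP)·(P/q) = −265 × (52.7/29704.5) = -0.4701…
|Ed| = 0.47 < 1, so demand is inelastic.

-0.47; inelastic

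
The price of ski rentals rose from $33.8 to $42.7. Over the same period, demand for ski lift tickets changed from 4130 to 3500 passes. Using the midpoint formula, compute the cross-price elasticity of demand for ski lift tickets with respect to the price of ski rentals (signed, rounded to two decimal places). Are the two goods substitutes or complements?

%ΔQ_{ski lift tickets} = (3500 − 4130)/avg = -630/3815 = -0.165137…
%ΔP_{ski rentals} = (42.7 − 33.8)/avg = 8.9/38.25 = 0.232679…
E_cross = (-630/3815) / (8.9/38.25) = -0.7097…
E_cross < 0 ⇒ the goods are complements.

-0.71; complements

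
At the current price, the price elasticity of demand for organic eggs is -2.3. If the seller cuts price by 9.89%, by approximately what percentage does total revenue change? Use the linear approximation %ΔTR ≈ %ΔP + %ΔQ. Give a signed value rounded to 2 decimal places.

+12.86%

%ΔQ ≈ Ed × %ΔP = (-2.3) × (-9.89%) = +22.7470%
%ΔTR ≈ %ΔP + %ΔQ = (-9.89%) + (+22.7470%) = +12.8570%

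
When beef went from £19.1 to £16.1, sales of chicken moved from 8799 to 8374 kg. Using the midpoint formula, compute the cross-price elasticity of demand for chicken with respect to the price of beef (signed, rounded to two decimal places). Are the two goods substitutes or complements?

0.29; substitutes

%ΔQ_{chicken} = (8374 − 8799)/avg = -425/8586.5 = -0.049496…
%ΔP_{beef} = (16.1 − 19.1)/avg = -3/17.6 = -0.170454…
E_cross = (-425/8586.5) / (-3/17.6) = 0.2903…
E_cross > 0 ⇒ the goods are substitutes.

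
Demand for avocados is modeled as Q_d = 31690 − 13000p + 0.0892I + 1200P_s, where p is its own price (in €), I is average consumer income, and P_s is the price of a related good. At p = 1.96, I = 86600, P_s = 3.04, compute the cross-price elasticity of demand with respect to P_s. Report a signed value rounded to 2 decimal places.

At the given values, Q_d = 31690 − 13000(1.96) + 0.0892(86600) + 1200(3.04) = 17582.72.
∂Q_d/∂P_s = 1200.
E = (1200) × (3.04/17582.72) = 0.2074…

0.21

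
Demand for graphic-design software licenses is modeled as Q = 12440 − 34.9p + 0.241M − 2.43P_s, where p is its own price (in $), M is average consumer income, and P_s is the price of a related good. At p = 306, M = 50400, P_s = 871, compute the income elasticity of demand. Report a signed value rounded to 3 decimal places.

At the given values, Q = 12440 − 34.9(306) + 0.241(50400) − 2.43(871) = 11790.47.
∂Q/∂M = 0.241.
E = (0.241) × (50400/11790.47) = 1.03018…

1.030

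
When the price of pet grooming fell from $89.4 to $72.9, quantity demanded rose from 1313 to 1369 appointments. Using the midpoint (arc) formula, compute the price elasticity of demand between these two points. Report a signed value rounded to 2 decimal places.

%ΔQ = (1369 − 1313) / [(1313 + 1369)/2] = 56/1341 = 0.041759…
%ΔP = (72.9 − 89.4) / [(89.4 + 72.9)/2] = -16.5/81.15 = -0.203327…
Arc Ed = %ΔQ / %ΔP = (56/1341) / (-16.5/81.15) = -0.2053…

-0.21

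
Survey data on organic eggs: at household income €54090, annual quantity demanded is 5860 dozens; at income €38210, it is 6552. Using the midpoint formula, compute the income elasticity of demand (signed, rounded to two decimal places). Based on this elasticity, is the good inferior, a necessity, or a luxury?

-0.32; inferior

%ΔQ = (6552 − 5860)/[( 5860 + 6552)/2] = 692/6206 = 0.111504…
%ΔIncome = (38210 − 54090)/[( 54090 + 38210)/2] = -15880/46150 = -0.344095…
E_income = (692/6206) / (-15880/46150) = -0.3240…
E_income < 0 ⇒ inferior good.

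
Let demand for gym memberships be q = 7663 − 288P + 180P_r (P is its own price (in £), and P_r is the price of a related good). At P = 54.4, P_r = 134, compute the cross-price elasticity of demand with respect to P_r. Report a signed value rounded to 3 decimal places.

At the given values, q = 7663 − 288(54.4) + 180(134) = 16115.8.
∂q/∂P_r = 180.
E = (180) × (134/16115.8) = 1.49666…

1.497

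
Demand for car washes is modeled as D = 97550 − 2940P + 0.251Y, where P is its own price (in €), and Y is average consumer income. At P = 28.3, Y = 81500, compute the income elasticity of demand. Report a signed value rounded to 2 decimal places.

At the given values, D = 97550 − 2940(28.3) + 0.251(81500) = 34804.5.
∂D/∂Y = 0.251.
E = (0.251) × (81500/34804.5) = 0.5877…

0.59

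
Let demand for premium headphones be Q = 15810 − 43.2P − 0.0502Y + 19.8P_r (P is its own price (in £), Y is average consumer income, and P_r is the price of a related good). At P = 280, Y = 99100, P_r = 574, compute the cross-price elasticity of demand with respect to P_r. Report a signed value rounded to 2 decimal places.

At the given values, Q = 15810 − 43.2(280) − 0.0502(99100) + 19.8(574) = 10104.38.
∂Q/∂P_r = 19.8.
E = (19.8) × (574/10104.38) = 1.1247…

1.12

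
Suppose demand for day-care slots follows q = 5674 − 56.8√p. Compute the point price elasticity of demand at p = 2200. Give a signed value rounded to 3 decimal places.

-0.443

dq/dp = −56.8/(2√p) = -0.60549. At p = 2200, q = 3009.84.
Ed = (dq/dp)·(p/q) = (-0.60549) × (2200/3009.84) = -0.44257…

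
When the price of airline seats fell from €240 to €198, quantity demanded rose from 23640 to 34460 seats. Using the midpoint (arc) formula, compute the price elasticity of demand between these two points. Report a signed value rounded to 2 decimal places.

%ΔQ = (34460 − 23640) / [(23640 + 34460)/2] = 10820/29050 = 0.372461…
%ΔP = (198 − 240) / [(240 + 198)/2] = -42/219 = -0.191780…
Arc Ed = %ΔQ / %ΔP = (10820/29050) / (-42/219) = -1.9421…

-1.94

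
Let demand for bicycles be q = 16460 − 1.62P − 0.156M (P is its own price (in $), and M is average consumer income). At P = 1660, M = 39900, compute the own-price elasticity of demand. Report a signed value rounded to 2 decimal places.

-0.36

At the given values, q = 16460 − 1.62(1660) − 0.156(39900) = 7546.4.
∂q/∂P = −1.62.
E = (-1.62) × (1660/7546.4) = -0.3563…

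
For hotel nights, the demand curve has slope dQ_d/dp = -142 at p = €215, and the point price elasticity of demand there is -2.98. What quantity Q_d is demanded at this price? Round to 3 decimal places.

Ed = (dQ_d/dp)·(p/Q_d) ⇒ Q_d = (dQ_d/dp)·p/Ed = (-142)·215/(-2.98) = 10244.96644…

10244.966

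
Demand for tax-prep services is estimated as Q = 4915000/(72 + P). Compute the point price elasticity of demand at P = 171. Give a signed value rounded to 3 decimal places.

-0.704

dQ/dP = −4915000/(72 + P)² = -83.236. At P = 171, Q = 20226.3.
Ed = (dQ/dP)·(P/Q) = (-83.236) × (171/20226.3) = -0.70370…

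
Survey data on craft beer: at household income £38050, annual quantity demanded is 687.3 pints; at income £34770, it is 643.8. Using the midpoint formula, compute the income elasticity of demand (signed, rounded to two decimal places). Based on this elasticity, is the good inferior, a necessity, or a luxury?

%ΔQ = (643.8 − 687.3)/[( 687.3 + 643.8)/2] = -43.5/665.55 = -0.065359…
%ΔIncome = (34770 − 38050)/[( 38050 + 34770)/2] = -3280/36410 = -0.090085…
E_income = (-43.5/665.55) / (-3280/36410) = 0.7255…
0 < E_income < 1 ⇒ normal good, necessity.

0.73; necessity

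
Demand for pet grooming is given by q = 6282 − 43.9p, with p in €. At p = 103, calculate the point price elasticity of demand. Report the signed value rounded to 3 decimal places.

-2.569

dq/dp = −43.9. At p = 103, q = 6282 − 43.9(103) = 1760.3.
Ed = (dq/dp)·(p/q) = −43.9 × (103/1760.3) = -2.56870…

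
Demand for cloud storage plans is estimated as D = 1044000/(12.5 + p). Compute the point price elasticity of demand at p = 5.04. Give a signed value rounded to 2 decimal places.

dD/dp = −1044000/(12.5 + p)² = -3393.45. At p = 5.04, D = 59521.1.
Ed = (dD/dp)·(p/D) = (-3393.45) × (5.04/59521.1) = -0.2873…

-0.29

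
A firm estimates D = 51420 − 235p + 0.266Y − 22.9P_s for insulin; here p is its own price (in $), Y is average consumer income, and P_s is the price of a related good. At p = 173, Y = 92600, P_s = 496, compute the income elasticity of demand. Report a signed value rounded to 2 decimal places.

1.02

At the given values, D = 51420 − 235(173) + 0.266(92600) − 22.9(496) = 24038.2.
∂D/∂Y = 0.266.
E = (0.266) × (92600/24038.2) = 1.0246…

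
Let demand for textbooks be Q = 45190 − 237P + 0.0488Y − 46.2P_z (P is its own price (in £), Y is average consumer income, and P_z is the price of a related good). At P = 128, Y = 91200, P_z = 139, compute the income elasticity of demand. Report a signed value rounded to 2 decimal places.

0.35

At the given values, Q = 45190 − 237(128) + 0.0488(91200) − 46.2(139) = 12882.76.
∂Q/∂Y = 0.0488.
E = (0.0488) × (91200/12882.76) = 0.3454…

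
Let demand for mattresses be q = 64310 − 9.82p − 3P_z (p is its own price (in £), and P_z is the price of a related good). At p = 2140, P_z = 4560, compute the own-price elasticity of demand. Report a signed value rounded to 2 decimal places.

-0.71

At the given values, q = 64310 − 9.82(2140) − 3(4560) = 29615.2.
∂q/∂p = −9.82.
E = (-9.82) × (2140/29615.2) = -0.7095…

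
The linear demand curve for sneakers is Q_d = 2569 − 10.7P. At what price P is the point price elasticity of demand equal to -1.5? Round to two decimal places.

144.06

Ed = −10.7P/(2569 − 10.7P). Set this equal to -1.5:
10.7P = 1.5·(2569 − 10.7P) ⇒ 10.7P(1 + 1.5) = 1.5·2569
P = 1.5·2569 / (10.7·2.5) = 144.0560…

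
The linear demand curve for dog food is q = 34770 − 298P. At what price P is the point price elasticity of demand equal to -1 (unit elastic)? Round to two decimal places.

58.34

Ed = −298P/(34770 − 298P). Set this equal to -1:
298P = 1·(34770 − 298P) ⇒ 298P(1 + 1) = 1·34770
P = 1·34770 / (298·2) = 58.3389…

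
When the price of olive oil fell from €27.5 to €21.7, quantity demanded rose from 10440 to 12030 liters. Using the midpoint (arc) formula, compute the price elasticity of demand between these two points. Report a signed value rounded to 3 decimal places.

-0.600

%ΔQ = (12030 − 10440) / [(10440 + 12030)/2] = 1590/11235 = 0.141522…
%ΔP = (21.7 − 27.5) / [(27.5 + 21.7)/2] = -5.8/24.6 = -0.235772…
Arc Ed = %ΔQ / %ΔP = (1590/11235) / (-5.8/24.6) = -0.60024…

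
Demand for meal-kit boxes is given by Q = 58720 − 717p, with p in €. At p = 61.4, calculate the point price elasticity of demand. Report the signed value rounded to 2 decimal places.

-3.00

dQ/dp = −717. At p = 61.4, Q = 58720 − 717(61.4) = 14696.2.
Ed = (dQ/dp)·(p/Q) = −717 × (61.4/14696.2) = -2.9955…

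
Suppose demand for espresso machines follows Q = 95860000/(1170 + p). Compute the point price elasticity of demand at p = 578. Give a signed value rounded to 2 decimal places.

dQ/dp = −95860000/(1170 + p)² = -31.3729. At p = 578, Q = 54839.8.
Ed = (dQ/dp)·(p/Q) = (-31.3729) × (578/54839.8) = -0.3306…

-0.33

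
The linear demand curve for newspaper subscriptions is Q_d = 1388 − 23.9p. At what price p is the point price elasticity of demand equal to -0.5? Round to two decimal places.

Ed = −23.9p/(1388 − 23.9p). Set this equal to -0.5:
23.9p = 0.5·(1388 − 23.9p) ⇒ 23.9p(1 + 0.5) = 0.5·1388
p = 0.5·1388 / (23.9·1.5) = 19.3584…

19.36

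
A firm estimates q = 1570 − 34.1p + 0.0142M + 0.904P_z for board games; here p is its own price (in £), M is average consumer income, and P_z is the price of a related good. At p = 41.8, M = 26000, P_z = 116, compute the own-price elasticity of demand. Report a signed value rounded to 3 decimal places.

-2.304

At the given values, q = 1570 − 34.1(41.8) + 0.0142(26000) + 0.904(116) = 618.684.
∂q/∂p = −34.1.
E = (-34.1) × (41.8/618.684) = -2.30389…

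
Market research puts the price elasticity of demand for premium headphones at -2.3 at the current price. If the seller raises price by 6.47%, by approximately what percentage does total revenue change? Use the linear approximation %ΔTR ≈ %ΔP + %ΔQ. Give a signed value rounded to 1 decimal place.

-8.4%

%ΔQ ≈ Ed × %ΔP = (-2.3) × (+6.47%) = -14.8810%
%ΔTR ≈ %ΔP + %ΔQ = (+6.47%) + (-14.8810%) = -8.4110%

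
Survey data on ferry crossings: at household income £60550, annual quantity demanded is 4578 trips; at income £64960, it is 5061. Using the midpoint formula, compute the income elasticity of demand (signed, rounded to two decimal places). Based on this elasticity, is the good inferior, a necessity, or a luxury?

%ΔQ = (5061 − 4578)/[( 4578 + 5061)/2] = 483/4819.5 = 0.100217…
%ΔIncome = (64960 − 60550)/[( 60550 + 64960)/2] = 4410/62755 = 0.070273…
E_income = (483/4819.5) / (4410/62755) = 1.4261…
E_income > 1 ⇒ normal good, luxury.

1.43; luxury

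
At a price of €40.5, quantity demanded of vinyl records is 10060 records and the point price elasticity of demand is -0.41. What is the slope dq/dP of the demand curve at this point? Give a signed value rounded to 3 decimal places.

-101.842

Ed = (dq/dP)·(P/q) ⇒ dq/dP = Ed·q/P = (-0.41)·10060/40.5 = -101.84197…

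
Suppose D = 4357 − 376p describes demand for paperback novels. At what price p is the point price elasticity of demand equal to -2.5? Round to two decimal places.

Ed = −376p/(4357 − 376p). Set this equal to -2.5:
376p = 2.5·(4357 − 376p) ⇒ 376p(1 + 2.5) = 2.5·4357
p = 2.5·4357 / (376·3.5) = 8.2769…

8.28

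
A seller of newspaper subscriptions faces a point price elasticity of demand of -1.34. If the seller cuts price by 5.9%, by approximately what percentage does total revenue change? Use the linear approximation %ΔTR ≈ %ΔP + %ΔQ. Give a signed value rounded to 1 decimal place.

+2.0%

%ΔQ ≈ Ed × %ΔP = (-1.34) × (-5.9%) = +7.9060%
%ΔTR ≈ %ΔP + %ΔQ = (-5.9%) + (+7.9060%) = +2.0060%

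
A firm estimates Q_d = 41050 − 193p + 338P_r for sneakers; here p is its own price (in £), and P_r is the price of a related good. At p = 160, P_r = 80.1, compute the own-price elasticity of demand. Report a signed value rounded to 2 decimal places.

-0.83

At the given values, Q_d = 41050 − 193(160) + 338(80.1) = 37243.8.
∂Q_d/∂p = −193.
E = (-193) × (160/37243.8) = -0.8291…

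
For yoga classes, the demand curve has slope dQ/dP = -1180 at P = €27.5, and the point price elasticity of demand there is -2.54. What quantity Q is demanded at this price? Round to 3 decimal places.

12775.591

Ed = (dQ/dP)·(P/Q) ⇒ Q = (dQ/dP)·P/Ed = (-1180)·27.5/(-2.54) = 12775.59055…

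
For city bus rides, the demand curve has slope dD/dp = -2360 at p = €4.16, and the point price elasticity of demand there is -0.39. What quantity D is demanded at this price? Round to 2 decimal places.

Ed = (dD/dp)·(p/D) ⇒ D = (dD/dp)·p/Ed = (-2360)·4.16/(-0.39) = 25173.3333…

25173.33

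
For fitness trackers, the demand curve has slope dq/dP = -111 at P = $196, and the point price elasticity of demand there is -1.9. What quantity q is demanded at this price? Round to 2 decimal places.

Ed = (dq/dP)·(P/q) ⇒ q = (dq/dP)·P/Ed = (-111)·196/(-1.9) = 11450.5263…

11450.53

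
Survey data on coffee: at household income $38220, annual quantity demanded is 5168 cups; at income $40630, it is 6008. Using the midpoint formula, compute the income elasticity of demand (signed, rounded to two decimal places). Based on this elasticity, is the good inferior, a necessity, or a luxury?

2.46; luxury

%ΔQ = (6008 − 5168)/[( 5168 + 6008)/2] = 840/5588 = 0.150322…
%ΔIncome = (40630 − 38220)/[( 38220 + 40630)/2] = 2410/39425 = 0.061128…
E_income = (840/5588) / (2410/39425) = 2.4591…
E_income > 1 ⇒ normal good, luxury.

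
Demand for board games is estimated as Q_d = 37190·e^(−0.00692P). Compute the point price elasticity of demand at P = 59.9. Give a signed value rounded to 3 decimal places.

-0.415

dQ_d/dP = −0.00692·Q_d = -170.025. At P = 59.9, Q_d = 24570.1.
Ed = (dQ_d/dP)·(P/Q_d) = (-170.025) × (59.9/24570.1) = -0.41450…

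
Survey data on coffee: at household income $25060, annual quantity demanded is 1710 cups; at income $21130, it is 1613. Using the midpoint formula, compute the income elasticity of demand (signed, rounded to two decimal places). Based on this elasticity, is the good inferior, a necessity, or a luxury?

%ΔQ = (1613 − 1710)/[( 1710 + 1613)/2] = -97/1661.5 = -0.058380…
%ΔIncome = (21130 − 25060)/[( 25060 + 21130)/2] = -3930/23095 = -0.170166…
E_income = (-97/1661.5) / (-3930/23095) = 0.3430…
0 < E_income < 1 ⇒ normal good, necessity.

0.34; necessity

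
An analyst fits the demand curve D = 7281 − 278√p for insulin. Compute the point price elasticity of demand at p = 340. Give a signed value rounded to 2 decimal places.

-1.19

dD/dp = −278/(2√p) = -7.53833. At p = 340, D = 2154.93.
Ed = (dD/dp)·(p/D) = (-7.53833) × (340/2154.93) = -1.1893…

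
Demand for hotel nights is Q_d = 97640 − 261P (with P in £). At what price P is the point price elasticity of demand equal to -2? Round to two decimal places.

249.40

Ed = −261P/(97640 − 261P). Set this equal to -2:
261P = 2·(97640 − 261P) ⇒ 261P(1 + 2) = 2·97640
P = 2·97640 / (261·3) = 249.3997…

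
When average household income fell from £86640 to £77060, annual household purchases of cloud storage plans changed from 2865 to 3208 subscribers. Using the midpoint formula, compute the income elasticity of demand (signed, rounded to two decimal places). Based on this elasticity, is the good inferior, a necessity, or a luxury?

-0.97; inferior

%ΔQ = (3208 − 2865)/[( 2865 + 3208)/2] = 343/3036.5 = 0.112958…
%ΔIncome = (77060 − 86640)/[( 86640 + 77060)/2] = -9580/81850 = -0.117043…
E_income = (343/3036.5) / (-9580/81850) = -0.9651…
E_income < 0 ⇒ inferior good.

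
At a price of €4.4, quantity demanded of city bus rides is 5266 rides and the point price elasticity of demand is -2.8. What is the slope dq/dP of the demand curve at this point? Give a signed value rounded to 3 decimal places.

-3351.091

Ed = (dq/dP)·(P/q) ⇒ dq/dP = Ed·q/P = (-2.8)·5266/4.4 = -3351.09090…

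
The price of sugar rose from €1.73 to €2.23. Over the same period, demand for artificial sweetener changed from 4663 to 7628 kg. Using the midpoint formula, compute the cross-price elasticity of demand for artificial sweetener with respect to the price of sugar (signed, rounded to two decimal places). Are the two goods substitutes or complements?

%ΔQ_{artificial sweetener} = (7628 − 4663)/avg = 2965/6145.5 = 0.482466…
%ΔP_{sugar} = (2.23 − 1.73)/avg = 0.5/1.98 = 0.252525…
E_cross = (2965/6145.5) / (0.5/1.98) = 1.9105…
E_cross > 0 ⇒ the goods are substitutes.

1.91; substitutes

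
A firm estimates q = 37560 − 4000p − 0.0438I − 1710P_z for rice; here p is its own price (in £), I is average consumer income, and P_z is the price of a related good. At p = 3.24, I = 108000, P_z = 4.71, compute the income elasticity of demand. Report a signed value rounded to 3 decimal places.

-0.400

At the given values, q = 37560 − 4000(3.24) − 0.0438(108000) − 1710(4.71) = 11815.5.
∂q/∂I = -0.0438.
E = (-0.0438) × (108000/11815.5) = -0.40035…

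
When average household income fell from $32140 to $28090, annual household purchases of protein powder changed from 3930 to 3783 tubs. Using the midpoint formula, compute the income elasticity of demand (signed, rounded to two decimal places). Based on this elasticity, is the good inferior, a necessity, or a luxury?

0.28; necessity

%ΔQ = (3783 − 3930)/[( 3930 + 3783)/2] = -147/3856.5 = -0.038117…
%ΔIncome = (28090 − 32140)/[( 32140 + 28090)/2] = -4050/30115 = -0.134484…
E_income = (-147/3856.5) / (-4050/30115) = 0.2834…
0 < E_income < 1 ⇒ normal good, necessity.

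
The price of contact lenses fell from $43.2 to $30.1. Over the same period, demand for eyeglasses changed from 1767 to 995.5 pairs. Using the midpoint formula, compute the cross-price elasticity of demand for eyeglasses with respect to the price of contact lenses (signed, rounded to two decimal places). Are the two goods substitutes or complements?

%ΔQ_{eyeglasses} = (995.5 − 1767)/avg = -771.5/1381.25 = -0.558552…
%ΔP_{contact lenses} = (30.1 − 43.2)/avg = -13.1/36.65 = -0.357435…
E_cross = (-771.5/1381.25) / (-13.1/36.65) = 1.5626…
E_cross > 0 ⇒ the goods are substitutes.

1.56; substitutes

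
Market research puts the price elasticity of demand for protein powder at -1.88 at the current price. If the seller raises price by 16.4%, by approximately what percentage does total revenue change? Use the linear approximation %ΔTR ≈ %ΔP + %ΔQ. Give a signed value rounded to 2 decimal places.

-14.43%

%ΔQ ≈ Ed × %ΔP = (-1.88) × (+16.4%) = -30.8320%
%ΔTR ≈ %ΔP + %ΔQ = (+16.4%) + (-30.8320%) = -14.4320%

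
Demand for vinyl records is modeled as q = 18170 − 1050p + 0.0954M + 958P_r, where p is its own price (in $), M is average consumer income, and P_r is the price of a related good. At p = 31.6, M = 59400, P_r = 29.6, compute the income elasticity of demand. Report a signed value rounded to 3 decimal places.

0.298

At the given values, q = 18170 − 1050(31.6) + 0.0954(59400) + 958(29.6) = 19013.56.
∂q/∂M = 0.0954.
E = (0.0954) × (59400/19013.56) = 0.29803…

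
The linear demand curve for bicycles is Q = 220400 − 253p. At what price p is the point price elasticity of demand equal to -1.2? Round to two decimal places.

475.17

Ed = −253p/(220400 − 253p). Set this equal to -1.2:
253p = 1.2·(220400 − 253p) ⇒ 253p(1 + 1.2) = 1.2·220400
p = 1.2·220400 / (253·2.2) = 475.1706…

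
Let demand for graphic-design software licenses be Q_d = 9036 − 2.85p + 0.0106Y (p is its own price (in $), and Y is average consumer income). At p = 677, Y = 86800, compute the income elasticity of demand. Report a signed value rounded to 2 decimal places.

0.11

At the given values, Q_d = 9036 − 2.85(677) + 0.0106(86800) = 8026.63.
∂Q_d/∂Y = 0.0106.
E = (0.0106) × (86800/8026.63) = 0.1146…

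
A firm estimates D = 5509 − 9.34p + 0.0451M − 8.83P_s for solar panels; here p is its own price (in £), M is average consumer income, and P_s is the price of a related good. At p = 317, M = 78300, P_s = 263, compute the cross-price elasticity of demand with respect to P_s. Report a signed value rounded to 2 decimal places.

-0.62

At the given values, D = 5509 − 9.34(317) + 0.0451(78300) − 8.83(263) = 3757.26.
∂D/∂P_s = -8.83.
E = (-8.83) × (263/3757.26) = -0.6180…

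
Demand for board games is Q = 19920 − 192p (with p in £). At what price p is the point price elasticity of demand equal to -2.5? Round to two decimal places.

Ed = −192p/(19920 − 192p). Set this equal to -2.5:
192p = 2.5·(19920 − 192p) ⇒ 192p(1 + 2.5) = 2.5·19920
p = 2.5·19920 / (192·3.5) = 74.1071…

74.11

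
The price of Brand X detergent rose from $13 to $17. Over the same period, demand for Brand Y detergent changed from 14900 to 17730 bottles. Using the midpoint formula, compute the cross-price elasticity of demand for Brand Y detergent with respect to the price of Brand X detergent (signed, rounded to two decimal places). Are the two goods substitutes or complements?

0.65; substitutes

%ΔQ_{Brand Y detergent} = (17730 − 14900)/avg = 2830/16315 = 0.173460…
%ΔP_{Brand X detergent} = (17 − 13)/avg = 4/15 = 0.266666…
E_cross = (2830/16315) / (4/15) = 0.6504…
E_cross > 0 ⇒ the goods are substitutes.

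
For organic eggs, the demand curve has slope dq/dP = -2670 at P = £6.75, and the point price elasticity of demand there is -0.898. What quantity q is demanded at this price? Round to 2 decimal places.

Ed = (dq/dP)·(P/q) ⇒ q = (dq/dP)·P/Ed = (-2670)·6.75/(-0.898) = 20069.5991…

20069.60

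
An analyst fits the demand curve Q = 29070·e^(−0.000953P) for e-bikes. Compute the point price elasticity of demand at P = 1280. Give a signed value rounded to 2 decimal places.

-1.22

dQ/dP = −0.000953·Q = -8.18028. At P = 1280, Q = 8583.71.
Ed = (dQ/dP)·(P/Q) = (-8.18028) × (1280/8583.71) = -1.2198…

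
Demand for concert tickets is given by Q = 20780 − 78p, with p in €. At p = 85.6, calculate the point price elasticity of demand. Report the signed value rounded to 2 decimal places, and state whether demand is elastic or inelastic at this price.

-0.47; inelastic

dQ/dp = −78. At p = 85.6, Q = 20780 − 78(85.6) = 14103.2.
Ed = (dQ/dp)·(p/Q) = −78 × (85.6/14103.2) = -0.4734…
|Ed| = 0.47 < 1, so demand is inelastic.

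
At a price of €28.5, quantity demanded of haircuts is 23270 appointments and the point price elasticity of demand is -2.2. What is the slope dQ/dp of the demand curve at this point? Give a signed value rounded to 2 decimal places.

-1796.28

Ed = (dQ/dp)·(p/Q) ⇒ dQ/dp = Ed·Q/p = (-2.2)·23270/28.5 = -1796.2807…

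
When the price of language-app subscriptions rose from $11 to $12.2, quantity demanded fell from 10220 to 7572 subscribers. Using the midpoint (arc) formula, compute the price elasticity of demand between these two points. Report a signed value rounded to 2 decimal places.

%ΔQ = (7572 − 10220) / [(10220 + 7572)/2] = -2648/8896 = -0.297661…
%ΔP = (12.2 − 11) / [(11 + 12.2)/2] = 1.2/11.6 = 0.103448…
Arc Ed = %ΔQ / %ΔP = (-2648/8896) / (1.2/11.6) = -2.8773…

-2.88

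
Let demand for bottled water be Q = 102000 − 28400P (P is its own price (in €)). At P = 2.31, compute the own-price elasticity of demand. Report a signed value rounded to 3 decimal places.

-1.803

At the given values, Q = 102000 − 28400(2.31) = 36396.
∂Q/∂P = −28400.
E = (-28400) × (2.31/36396) = -1.80250…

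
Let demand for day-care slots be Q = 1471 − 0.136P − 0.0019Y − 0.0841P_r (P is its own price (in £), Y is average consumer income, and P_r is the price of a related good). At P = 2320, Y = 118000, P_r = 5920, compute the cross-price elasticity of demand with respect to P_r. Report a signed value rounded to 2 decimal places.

-1.15

At the given values, Q = 1471 − 0.136(2320) − 0.0019(118000) − 0.0841(5920) = 433.408.
∂Q/∂P_r = -0.0841.
E = (-0.0841) × (5920/433.408) = -1.1487…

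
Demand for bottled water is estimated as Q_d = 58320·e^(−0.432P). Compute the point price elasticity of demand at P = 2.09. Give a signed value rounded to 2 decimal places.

-0.90

dQ_d/dP = −0.432·Q_d = -10213.8. At P = 2.09, Q_d = 23643.
Ed = (dQ_d/dP)·(P/Q_d) = (-10213.8) × (2.09/23643) = -0.9028…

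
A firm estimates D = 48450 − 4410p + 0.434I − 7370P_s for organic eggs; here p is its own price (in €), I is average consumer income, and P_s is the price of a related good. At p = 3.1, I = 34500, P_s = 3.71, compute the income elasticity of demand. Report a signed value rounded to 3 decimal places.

At the given values, D = 48450 − 4410(3.1) + 0.434(34500) − 7370(3.71) = 22409.3.
∂D/∂I = 0.434.
E = (0.434) × (34500/22409.3) = 0.66816…

0.668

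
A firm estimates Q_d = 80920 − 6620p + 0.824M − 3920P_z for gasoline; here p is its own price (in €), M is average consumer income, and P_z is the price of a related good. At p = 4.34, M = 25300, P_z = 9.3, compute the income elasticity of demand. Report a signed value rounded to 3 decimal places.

0.570

At the given values, Q_d = 80920 − 6620(4.34) + 0.824(25300) − 3920(9.3) = 36580.4.
∂Q_d/∂M = 0.824.
E = (0.824) × (25300/36580.4) = 0.56990…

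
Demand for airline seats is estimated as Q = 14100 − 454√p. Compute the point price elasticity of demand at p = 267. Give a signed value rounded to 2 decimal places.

dQ/dp = −454/(2√p) = -13.8922. At p = 267, Q = 6681.58.
Ed = (dQ/dp)·(p/Q) = (-13.8922) × (267/6681.58) = -0.5551…

-0.56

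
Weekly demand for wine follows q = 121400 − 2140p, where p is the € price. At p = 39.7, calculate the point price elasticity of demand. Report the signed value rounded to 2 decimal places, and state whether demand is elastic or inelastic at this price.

dq/dp = −2140. At p = 39.7, q = 121400 − 2140(39.7) = 36442.
Ed = (dq/dp)·(p/q) = −2140 × (39.7/36442) = -2.3313…
|Ed| = 2.33 > 1, so demand is elastic.

-2.33; elastic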